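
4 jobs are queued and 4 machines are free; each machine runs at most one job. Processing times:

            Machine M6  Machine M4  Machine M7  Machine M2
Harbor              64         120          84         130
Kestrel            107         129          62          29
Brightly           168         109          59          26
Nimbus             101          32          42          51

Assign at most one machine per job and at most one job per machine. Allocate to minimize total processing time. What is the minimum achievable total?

Optimal: Harbor→Machine M6 (64 min), Kestrel→Machine M7 (62 min), Brightly→Machine M2 (26 min), Nimbus→Machine M4 (32 min) — total 64+62+26+32 = 184 min.
Swapping Harbor↔Brightly (Harbor→Machine M2 130 min, Brightly→Machine M6 168 min) adds 208.
Checked against all permutations: 184 min is optimal.

Minimum total: 184 min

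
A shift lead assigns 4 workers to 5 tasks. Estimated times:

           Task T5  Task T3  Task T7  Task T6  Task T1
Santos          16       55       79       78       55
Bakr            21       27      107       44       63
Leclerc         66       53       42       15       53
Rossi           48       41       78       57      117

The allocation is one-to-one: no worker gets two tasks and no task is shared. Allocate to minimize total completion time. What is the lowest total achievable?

Minimum total: 132 min

Optimal: Santos→Task T1 (55 min), Bakr→Task T5 (21 min), Leclerc→Task T6 (15 min), Rossi→Task T3 (41 min) — total 55+21+15+41 = 132 min.
Column-greedy (each task in turn goes to its cheapest remaining worker) gives 142 min, worse by 10.
Next-best assignment: Santos→Task T5, Bakr→Task T1, Leclerc→Task T6, Rossi→Task T3 = 135 min.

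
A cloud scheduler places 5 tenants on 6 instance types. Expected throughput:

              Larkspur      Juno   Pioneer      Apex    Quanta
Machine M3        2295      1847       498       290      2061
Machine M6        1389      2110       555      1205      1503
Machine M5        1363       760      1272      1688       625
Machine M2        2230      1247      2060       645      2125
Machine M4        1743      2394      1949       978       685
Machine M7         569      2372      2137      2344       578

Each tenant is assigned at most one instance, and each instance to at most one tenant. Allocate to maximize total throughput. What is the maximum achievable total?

Optimal: Larkspur→Machine M3 (2295 ops/s), Juno→Machine M6 (2110 ops/s), Pioneer→Machine M4 (1949 ops/s), Apex→Machine M7 (2344 ops/s), Quanta→Machine M2 (2125 ops/s) — total 2295+2110+1949+2344+2125 = 10823 ops/s.
Column-greedy (each instance in turn goes to its best remaining tenant) gives 10167 ops/s, worse by 656.
Next-best assignment: Larkspur→Machine M2, Juno→Machine M6, Pioneer→Machine M4, Apex→Machine M7, Quanta→Machine M3 = 10694 ops/s.
Swapping Larkspur↔Juno (Larkspur→Machine M6 1389 ops/s, Juno→Machine M3 1847 ops/s) loses 1169.

Maximum total: 10823 ops/s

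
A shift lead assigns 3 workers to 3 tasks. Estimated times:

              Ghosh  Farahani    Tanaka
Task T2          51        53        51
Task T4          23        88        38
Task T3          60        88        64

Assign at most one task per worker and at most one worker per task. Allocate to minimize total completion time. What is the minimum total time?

Min total: 140 min

This is the linear assignment problem.
Optimal: Ghosh→Task T4 (23 min), Farahani→Task T2 (53 min), Tanaka→Task T3 (64 min) — total 23+53+64 = 140 min.
Column-greedy (each task in turn goes to its cheapest remaining worker) gives 177 min, worse by 37.
Next-best assignment: Ghosh→Task T3, Farahani→Task T2, Tanaka→Task T4 = 151 min.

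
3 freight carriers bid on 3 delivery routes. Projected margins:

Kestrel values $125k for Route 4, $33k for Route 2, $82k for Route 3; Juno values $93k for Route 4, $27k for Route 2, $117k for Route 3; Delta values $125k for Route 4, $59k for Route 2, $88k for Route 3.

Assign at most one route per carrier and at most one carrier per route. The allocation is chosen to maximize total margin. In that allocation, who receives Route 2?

Delta receives Route 2.

Optimal: Kestrel→Route 4 ($125k), Juno→Route 3 ($117k), Delta→Route 2 ($59k) — total 125+117+59 = $301k.
Next-best assignment: Kestrel→Route 2, Juno→Route 3, Delta→Route 4 = $275k.
Swapping Juno↔Kestrel (Juno→Route 4 $93k, Kestrel→Route 3 $82k) loses 67.
Every other assignment is strictly worse.
Delta's own top route is Route 4 ($125k), but forcing Delta→Route 4 and reassigning the rest optimally gives only $275k — worse by 26.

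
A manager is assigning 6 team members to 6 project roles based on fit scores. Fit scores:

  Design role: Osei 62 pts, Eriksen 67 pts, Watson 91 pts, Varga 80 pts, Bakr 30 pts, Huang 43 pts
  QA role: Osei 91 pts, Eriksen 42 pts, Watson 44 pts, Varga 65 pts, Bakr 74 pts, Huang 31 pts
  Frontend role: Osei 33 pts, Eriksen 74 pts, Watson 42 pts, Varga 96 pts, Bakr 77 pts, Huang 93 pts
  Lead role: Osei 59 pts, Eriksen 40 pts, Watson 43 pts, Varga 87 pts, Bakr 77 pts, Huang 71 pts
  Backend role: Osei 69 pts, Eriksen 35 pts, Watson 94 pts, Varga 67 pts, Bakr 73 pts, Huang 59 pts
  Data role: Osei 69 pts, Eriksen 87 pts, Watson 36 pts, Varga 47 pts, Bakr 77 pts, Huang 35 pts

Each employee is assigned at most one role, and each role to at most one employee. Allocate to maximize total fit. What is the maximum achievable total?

Optimal: Osei→QA role (91 pts), Eriksen→Data role (87 pts), Watson→Design role (91 pts), Varga→Lead role (87 pts), Bakr→Backend role (73 pts), Huang→Frontend role (93 pts) — total 91+87+91+87+73+93 = 522 pts.

Max total: 522 pts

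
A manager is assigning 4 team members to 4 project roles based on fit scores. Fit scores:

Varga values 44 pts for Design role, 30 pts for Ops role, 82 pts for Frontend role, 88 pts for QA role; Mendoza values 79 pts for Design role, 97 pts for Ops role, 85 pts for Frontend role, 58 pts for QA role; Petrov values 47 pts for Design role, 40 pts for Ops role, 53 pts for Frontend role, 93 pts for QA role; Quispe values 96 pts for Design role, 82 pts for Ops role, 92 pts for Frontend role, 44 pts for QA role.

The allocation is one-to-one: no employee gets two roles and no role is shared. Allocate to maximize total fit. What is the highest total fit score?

This is a one-to-one assignment (maximum-weight bipartite matching).
Optimal: Varga→Frontend role (82 pts), Mendoza→Ops role (97 pts), Petrov→QA role (93 pts), Quispe→Design role (96 pts) — total 82+97+93+96 = 368 pts.
Every other assignment is strictly worse.

Max total: 368 pts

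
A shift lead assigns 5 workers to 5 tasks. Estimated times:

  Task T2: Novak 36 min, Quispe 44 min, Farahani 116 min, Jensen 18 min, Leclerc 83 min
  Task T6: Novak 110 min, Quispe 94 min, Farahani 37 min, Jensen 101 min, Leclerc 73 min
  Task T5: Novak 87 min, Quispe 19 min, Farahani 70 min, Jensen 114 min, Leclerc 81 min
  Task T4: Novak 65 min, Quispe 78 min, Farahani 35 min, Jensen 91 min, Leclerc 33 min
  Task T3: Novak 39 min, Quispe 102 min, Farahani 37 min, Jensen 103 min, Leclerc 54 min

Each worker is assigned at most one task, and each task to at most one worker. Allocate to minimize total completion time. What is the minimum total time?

Minimum total: 146 min

Optimal: Novak→Task T3 (39 min), Quispe→Task T5 (19 min), Farahani→Task T6 (37 min), Jensen→Task T2 (18 min), Leclerc→Task T4 (33 min) — total 39+19+37+18+33 = 146 min.
Row-greedy (each worker in turn takes its cheapest remaining task) gives 245 min, worse by 99.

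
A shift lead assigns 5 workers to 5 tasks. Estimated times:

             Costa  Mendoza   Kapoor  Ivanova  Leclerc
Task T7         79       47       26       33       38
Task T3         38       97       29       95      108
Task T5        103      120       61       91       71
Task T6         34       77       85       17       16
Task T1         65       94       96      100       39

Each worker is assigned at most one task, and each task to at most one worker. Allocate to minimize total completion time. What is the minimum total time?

Optimal: Costa→Task T3 (38 min), Mendoza→Task T7 (47 min), Kapoor→Task T5 (61 min), Ivanova→Task T6 (17 min), Leclerc→Task T1 (39 min) — total 38+47+61+17+39 = 202 min.
Column-greedy (each task in turn goes to its cheapest remaining worker) gives 246 min, worse by 44.

Min total: 202 min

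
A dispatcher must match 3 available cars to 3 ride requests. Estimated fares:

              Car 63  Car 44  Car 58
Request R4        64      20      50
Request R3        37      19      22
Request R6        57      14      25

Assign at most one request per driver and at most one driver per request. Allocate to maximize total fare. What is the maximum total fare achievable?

Maximum total: $126

Optimal: Car 63→Request R6 ($57), Car 44→Request R3 ($19), Car 58→Request R4 ($50) — total 57+19+50 = $126.
Row-greedy (each driver in turn takes its best remaining request) gives $108, worse by 18.
Swapping Car 58↔Car 44 (Car 58→Request R3 $22, Car 44→Request R4 $20) loses 27.
No other one-to-one assignment exceeds $126.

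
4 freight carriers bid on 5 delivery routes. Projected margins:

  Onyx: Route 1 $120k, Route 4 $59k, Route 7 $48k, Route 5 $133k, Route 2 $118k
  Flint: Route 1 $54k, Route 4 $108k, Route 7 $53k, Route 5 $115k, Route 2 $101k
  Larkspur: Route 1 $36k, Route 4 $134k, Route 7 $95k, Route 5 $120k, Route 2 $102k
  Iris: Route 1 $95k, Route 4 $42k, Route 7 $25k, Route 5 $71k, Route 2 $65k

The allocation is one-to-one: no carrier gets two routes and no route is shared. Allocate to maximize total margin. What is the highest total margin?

Maximum total: $463k

Optimal: Onyx→Route 5 ($133k), Flint→Route 2 ($101k), Larkspur→Route 4 ($134k), Iris→Route 1 ($95k) — total 133+101+134+95 = $463k.
Column-greedy (each route in turn goes to its best remaining carrier) gives $378k, worse by 85.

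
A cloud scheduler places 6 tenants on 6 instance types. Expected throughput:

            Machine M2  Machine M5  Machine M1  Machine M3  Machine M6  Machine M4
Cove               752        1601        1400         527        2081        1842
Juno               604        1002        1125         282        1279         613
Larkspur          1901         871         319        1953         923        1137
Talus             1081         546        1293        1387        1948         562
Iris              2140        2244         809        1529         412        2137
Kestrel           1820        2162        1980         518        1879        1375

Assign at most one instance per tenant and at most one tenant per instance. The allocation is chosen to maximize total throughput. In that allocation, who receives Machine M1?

Juno receives Machine M1.

Treat this as an assignment problem: match each tenant to one instance.
Optimal: Cove→Machine M4 (1842 ops/s), Juno→Machine M1 (1125 ops/s), Larkspur→Machine M3 (1953 ops/s), Talus→Machine M6 (1948 ops/s), Iris→Machine M2 (2140 ops/s), Kestrel→Machine M5 (2162 ops/s) — total 1842+1125+1953+1948+2140+2162 = 11170 ops/s.
Max-entry greedy (repeatedly take the single best remaining cell) gives 9952 ops/s, worse by 1218.
No other one-to-one assignment exceeds 11170 ops/s.
Juno's own top instance is Machine M6 (1279 ops/s), but forcing Juno→Machine M6 and reassigning the rest optimally gives only 10669 ops/s — worse by 501.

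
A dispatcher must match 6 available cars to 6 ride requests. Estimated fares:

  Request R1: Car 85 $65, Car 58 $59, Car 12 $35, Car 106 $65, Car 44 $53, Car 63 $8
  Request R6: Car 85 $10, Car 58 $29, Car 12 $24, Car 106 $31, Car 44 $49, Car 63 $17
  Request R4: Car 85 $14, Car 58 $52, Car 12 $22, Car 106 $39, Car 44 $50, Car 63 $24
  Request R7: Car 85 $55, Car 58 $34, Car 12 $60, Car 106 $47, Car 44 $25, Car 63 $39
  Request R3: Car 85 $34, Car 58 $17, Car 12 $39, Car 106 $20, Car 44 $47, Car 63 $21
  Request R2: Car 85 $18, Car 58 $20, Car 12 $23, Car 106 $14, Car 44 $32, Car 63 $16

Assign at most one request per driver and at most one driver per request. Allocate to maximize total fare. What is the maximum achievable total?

Optimal: Car 85→Request R7 ($55), Car 58→Request R4 ($52), Car 12→Request R3 ($39), Car 106→Request R1 ($65), Car 44→Request R6 ($49), Car 63→Request R2 ($16) — total 55+52+39+65+49+16 = $276.
Max-entry greedy (repeatedly take the single best remaining cell) gives $261, worse by 15.
Checked against all permutations: $276 is optimal.

Maximum total: $276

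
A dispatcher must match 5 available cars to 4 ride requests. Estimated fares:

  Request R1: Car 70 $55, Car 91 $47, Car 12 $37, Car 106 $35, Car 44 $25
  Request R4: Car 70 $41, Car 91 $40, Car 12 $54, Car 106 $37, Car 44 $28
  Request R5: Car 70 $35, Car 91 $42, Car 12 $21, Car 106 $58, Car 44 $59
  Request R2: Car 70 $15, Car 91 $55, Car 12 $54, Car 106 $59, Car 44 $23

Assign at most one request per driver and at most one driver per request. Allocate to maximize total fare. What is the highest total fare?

Max total: $227

Optimal: Car 70→Request R1 ($55), Car 12→Request R4 ($54), Car 44→Request R5 ($59), Car 106→Request R2 ($59) — total 55+54+59+59 = $227.
Row-greedy (each driver in turn takes its best remaining request) gives $222, worse by 5.
Next-best assignment: Car 70→Request R1, Car 12→Request R4, Car 44→Request R5, Car 91→Request R2 = $223.
Swapping Car 70↔Car 106 (Car 70→Request R2 $15, Car 106→Request R1 $35) loses 64.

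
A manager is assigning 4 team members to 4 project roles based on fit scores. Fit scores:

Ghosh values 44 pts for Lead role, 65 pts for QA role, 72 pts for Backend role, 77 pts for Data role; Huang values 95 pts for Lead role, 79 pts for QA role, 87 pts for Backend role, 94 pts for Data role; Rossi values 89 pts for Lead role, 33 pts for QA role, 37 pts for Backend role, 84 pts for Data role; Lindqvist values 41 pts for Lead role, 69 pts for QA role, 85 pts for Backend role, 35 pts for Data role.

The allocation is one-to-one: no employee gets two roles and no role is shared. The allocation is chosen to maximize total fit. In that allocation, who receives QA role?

This is a one-to-one assignment (maximum-weight bipartite matching).
Optimal: Ghosh→QA role (65 pts), Huang→Data role (94 pts), Rossi→Lead role (89 pts), Lindqvist→Backend role (85 pts) — total 65+94+89+85 = 333 pts.
Max-entry greedy (repeatedly take the single best remaining cell) gives 329 pts, worse by 4.
Every other assignment is strictly worse.
Ghosh's own top role is Data role (77 pts), but forcing Ghosh→Data role and reassigning the rest optimally gives only 330 pts — worse by 3.

Ghosh receives QA role.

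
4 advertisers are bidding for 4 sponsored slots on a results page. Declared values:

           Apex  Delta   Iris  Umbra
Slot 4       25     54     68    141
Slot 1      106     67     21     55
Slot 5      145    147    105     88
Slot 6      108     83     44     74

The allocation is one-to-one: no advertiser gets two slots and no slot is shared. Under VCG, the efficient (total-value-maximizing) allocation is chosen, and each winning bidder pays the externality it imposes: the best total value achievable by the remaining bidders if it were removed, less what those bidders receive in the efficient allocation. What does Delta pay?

Delta pays $63.

Efficient allocation: Apex→Slot 1 ($106), Delta→Slot 5 ($147), Iris→Slot 6 ($44), Umbra→Slot 4 ($141); total welfare W = $438.
Delta receives Slot 5 at value $147, so the others get W − 147 = $291.
Without Delta: best allocation of the remaining 3 bidders over all 4 slots is Apex→Slot 6 ($108), Iris→Slot 5 ($105), Umbra→Slot 4 ($141), total $354.
VCG payment = (others' best without Delta) − (others' welfare with Delta) = 354 − 291 = $63.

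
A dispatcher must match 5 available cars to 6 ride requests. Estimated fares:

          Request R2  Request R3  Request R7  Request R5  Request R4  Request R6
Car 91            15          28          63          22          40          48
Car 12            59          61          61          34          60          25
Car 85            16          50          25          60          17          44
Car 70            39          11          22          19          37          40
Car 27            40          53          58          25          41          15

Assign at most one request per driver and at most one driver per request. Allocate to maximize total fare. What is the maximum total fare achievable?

Optimal: Car 91→Request R7 ($63), Car 12→Request R4 ($60), Car 85→Request R5 ($60), Car 70→Request R6 ($40), Car 27→Request R3 ($53) — total 63+60+60+40+53 = $276.
Swapping Car 70↔Car 12 (Car 70→Request R4 $37, Car 12→Request R6 $25) loses 38.
Checked against all permutations: $276 is optimal.

Maximum total: $276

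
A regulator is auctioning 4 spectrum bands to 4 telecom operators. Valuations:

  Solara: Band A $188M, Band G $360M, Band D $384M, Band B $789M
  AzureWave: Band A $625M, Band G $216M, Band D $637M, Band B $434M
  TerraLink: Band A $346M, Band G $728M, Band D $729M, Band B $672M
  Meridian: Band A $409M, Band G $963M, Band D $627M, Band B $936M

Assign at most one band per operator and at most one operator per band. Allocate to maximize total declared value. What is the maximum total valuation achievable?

Treat this as an assignment problem: match each operator to one band.
Optimal: Solara→Band B ($789M), AzureWave→Band A ($625M), TerraLink→Band D ($729M), Meridian→Band G ($963M) — total 789+625+729+963 = $3106M.
Row-greedy (each operator in turn takes its best remaining band) gives $2563M, worse by 543.
Swapping TerraLink↔AzureWave (TerraLink→Band A $346M, AzureWave→Band D $637M) loses 371.
No other one-to-one assignment exceeds $3106M.

Max total: $3106M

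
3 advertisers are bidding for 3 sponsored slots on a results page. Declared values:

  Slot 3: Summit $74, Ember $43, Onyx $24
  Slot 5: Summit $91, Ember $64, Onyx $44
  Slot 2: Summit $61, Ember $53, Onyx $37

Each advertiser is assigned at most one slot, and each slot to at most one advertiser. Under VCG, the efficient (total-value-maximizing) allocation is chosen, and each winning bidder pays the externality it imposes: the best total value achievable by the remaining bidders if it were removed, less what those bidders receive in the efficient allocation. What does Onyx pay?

Onyx pays $6.

Efficient allocation: Summit→Slot 3 ($74), Ember→Slot 5 ($64), Onyx→Slot 2 ($37); total welfare W = $175.
Onyx receives Slot 2 at value $37, so the others get W − 37 = $138.
Without Onyx: best allocation of the remaining 2 bidders over all 3 slots is Summit→Slot 5 ($91), Ember→Slot 2 ($53), total $144.
VCG payment = (others' best without Onyx) − (others' welfare with Onyx) = 144 − 138 = $6.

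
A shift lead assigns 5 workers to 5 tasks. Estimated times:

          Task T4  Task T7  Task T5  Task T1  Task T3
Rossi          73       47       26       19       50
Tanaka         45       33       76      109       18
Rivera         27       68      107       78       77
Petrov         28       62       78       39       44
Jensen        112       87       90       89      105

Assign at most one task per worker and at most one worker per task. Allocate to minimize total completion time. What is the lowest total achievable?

Treat this as an assignment problem: match each worker to one task.
Optimal: Rossi→Task T5 (26 min), Tanaka→Task T3 (18 min), Rivera→Task T4 (27 min), Petrov→Task T1 (39 min), Jensen→Task T7 (87 min) — total 26+18+27+39+87 = 197 min.
Column-greedy (each task in turn goes to its cheapest remaining worker) gives 230 min, worse by 33.

Min total: 197 min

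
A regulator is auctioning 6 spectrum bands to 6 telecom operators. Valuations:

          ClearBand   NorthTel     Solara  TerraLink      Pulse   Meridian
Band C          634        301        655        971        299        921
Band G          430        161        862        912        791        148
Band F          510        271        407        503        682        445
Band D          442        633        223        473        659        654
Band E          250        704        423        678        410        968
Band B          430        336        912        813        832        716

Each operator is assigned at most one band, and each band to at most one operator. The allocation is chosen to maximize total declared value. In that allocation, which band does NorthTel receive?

This is the linear assignment problem.
Optimal: ClearBand→Band F ($510M), NorthTel→Band D ($633M), Solara→Band B ($912M), TerraLink→Band C ($971M), Pulse→Band G ($791M), Meridian→Band E ($968M) — total 510+633+912+971+791+968 = $4785M.
Column-greedy (each band in turn goes to its best remaining operator) gives $4303M, worse by 482.
NorthTel's own top band is Band E ($704M), but forcing NorthTel→Band E and reassigning the rest optimally gives only $4618M — worse by 167.

NorthTel receives Band D.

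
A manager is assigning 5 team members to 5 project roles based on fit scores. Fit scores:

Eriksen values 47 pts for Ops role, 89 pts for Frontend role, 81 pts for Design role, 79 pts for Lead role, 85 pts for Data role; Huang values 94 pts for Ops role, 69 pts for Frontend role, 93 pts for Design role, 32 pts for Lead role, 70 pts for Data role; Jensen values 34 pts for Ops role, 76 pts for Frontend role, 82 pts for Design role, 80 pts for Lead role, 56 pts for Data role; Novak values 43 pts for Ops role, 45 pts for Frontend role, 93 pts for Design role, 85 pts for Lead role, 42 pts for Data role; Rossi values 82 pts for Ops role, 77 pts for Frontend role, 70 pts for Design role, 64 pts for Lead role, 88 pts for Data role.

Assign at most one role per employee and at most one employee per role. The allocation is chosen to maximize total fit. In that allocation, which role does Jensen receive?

Jensen receives Lead role.

This is a one-to-one assignment (maximum-weight bipartite matching).
Optimal: Eriksen→Frontend role (89 pts), Huang→Ops role (94 pts), Jensen→Lead role (80 pts), Novak→Design role (93 pts), Rossi→Data role (88 pts) — total 89+94+80+93+88 = 444 pts.
Row-greedy (each employee in turn takes its best remaining role) gives 438 pts, worse by 6.
No other one-to-one assignment exceeds 444 pts.
Jensen's own top role is Design role (82 pts), but forcing Jensen→Design role and reassigning the rest optimally gives only 438 pts — worse by 6.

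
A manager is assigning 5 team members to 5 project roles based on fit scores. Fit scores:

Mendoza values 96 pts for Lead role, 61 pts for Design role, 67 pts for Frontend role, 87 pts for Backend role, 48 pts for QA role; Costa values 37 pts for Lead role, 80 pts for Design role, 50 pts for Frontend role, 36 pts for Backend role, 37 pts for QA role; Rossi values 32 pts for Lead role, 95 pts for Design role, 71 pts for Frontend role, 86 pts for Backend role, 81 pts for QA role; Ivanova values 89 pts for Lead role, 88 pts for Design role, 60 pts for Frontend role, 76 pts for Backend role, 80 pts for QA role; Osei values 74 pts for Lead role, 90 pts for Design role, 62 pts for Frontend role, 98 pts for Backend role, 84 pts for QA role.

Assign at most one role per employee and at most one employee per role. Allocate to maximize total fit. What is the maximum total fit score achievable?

Max total: 425 pts

Optimal: Mendoza→Lead role (96 pts), Costa→Design role (80 pts), Rossi→Frontend role (71 pts), Ivanova→QA role (80 pts), Osei→Backend role (98 pts) — total 96+80+71+80+98 = 425 pts.
Swapping Costa↔Ivanova (Costa→QA role 37 pts, Ivanova→Design role 88 pts) loses 35.
No other one-to-one assignment exceeds 425 pts.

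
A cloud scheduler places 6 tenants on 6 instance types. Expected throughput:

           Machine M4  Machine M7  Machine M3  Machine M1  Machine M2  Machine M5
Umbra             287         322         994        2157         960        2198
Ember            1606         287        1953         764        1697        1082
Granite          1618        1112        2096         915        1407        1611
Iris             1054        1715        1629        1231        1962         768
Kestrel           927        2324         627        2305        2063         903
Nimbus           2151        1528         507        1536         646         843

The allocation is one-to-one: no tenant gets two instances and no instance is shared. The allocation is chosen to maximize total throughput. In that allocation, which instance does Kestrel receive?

Kestrel receives Machine M1.

This is the linear assignment problem.
Optimal: Umbra→Machine M5 (2198 ops/s), Ember→Machine M2 (1697 ops/s), Granite→Machine M3 (2096 ops/s), Iris→Machine M7 (1715 ops/s), Kestrel→Machine M1 (2305 ops/s), Nimbus→Machine M4 (2151 ops/s) — total 2198+1697+2096+1715+2305+2151 = 12162 ops/s.
Max-entry greedy (repeatedly take the single best remaining cell) gives 11495 ops/s, worse by 667.
No other one-to-one assignment exceeds 12162 ops/s.
Kestrel's own top instance is Machine M7 (2324 ops/s), but forcing Kestrel→Machine M7 and reassigning the rest optimally gives only 12158 ops/s — worse by 4.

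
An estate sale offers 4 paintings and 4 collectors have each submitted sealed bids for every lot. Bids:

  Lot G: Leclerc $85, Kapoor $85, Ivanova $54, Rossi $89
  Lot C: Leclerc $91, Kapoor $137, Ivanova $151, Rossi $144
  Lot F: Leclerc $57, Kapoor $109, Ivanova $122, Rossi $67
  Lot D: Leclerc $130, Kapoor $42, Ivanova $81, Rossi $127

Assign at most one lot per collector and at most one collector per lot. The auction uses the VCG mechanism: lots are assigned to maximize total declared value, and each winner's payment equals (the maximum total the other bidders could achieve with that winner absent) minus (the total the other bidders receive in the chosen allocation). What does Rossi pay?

Efficient allocation: Leclerc→Lot D ($130), Kapoor→Lot G ($85), Ivanova→Lot F ($122), Rossi→Lot C ($144); total welfare W = $481.
Rossi receives Lot C at value $144, so the others get W − 144 = $337.
Without Rossi: best allocation of the remaining 3 bidders over all 4 lots is Leclerc→Lot D ($130), Kapoor→Lot F ($109), Ivanova→Lot C ($151), total $390.
VCG payment = (others' best without Rossi) − (others' welfare with Rossi) = 390 − 337 = $53.

Rossi pays $53.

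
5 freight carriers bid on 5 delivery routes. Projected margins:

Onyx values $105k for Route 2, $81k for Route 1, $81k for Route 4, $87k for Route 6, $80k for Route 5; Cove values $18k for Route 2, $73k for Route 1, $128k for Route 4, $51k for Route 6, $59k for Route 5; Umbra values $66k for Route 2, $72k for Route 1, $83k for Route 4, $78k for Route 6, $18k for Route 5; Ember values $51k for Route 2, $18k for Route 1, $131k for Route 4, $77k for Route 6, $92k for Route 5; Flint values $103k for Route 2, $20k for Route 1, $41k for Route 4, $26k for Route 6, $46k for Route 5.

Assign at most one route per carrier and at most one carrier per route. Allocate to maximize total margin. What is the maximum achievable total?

This is a one-to-one assignment (maximum-weight bipartite matching).
Optimal: Onyx→Route 1 ($81k), Cove→Route 4 ($128k), Umbra→Route 6 ($78k), Ember→Route 5 ($92k), Flint→Route 2 ($103k) — total 81+128+78+92+103 = $482k.
Row-greedy (each carrier in turn takes its best remaining route) gives $423k, worse by 59.
Swapping Umbra↔Cove (Umbra→Route 4 $83k, Cove→Route 6 $51k) loses 72.
Checked against all permutations: $482k is optimal.

Maximum total: $482k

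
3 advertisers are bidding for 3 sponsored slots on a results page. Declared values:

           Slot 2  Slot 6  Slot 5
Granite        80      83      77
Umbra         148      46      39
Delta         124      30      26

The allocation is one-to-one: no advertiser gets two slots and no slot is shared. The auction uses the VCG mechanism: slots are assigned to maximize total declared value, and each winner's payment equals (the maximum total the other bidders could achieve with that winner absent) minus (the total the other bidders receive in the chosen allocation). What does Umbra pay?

Umbra pays $98.

Efficient allocation: Granite→Slot 6 ($83), Umbra→Slot 2 ($148), Delta→Slot 5 ($26); total welfare W = $257.
Umbra receives Slot 2 at value $148, so the others get W − 148 = $109.
Without Umbra: best allocation of the remaining 2 bidders over all 3 slots is Granite→Slot 6 ($83), Delta→Slot 2 ($124), total $207.
VCG payment = (others' best without Umbra) − (others' welfare with Umbra) = 207 − 109 = $98.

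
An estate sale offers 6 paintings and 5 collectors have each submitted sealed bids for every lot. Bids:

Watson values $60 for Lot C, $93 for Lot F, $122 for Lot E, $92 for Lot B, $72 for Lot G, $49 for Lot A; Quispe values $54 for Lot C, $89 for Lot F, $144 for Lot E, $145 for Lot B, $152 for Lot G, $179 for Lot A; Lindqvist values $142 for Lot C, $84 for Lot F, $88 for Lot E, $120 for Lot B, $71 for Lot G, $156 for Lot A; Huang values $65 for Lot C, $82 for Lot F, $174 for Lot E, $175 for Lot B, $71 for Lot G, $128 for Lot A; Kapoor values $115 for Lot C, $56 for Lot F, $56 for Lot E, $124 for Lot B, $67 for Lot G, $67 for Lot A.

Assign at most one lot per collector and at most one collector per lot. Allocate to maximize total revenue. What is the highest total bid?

This is the linear assignment problem.
Optimal: Watson→Lot E ($122), Quispe→Lot G ($152), Lindqvist→Lot A ($156), Huang→Lot B ($175), Kapoor→Lot C ($115) — total 122+152+156+175+115 = $720.
Column-greedy (each lot in turn goes to its best remaining collector) gives $621, worse by 99.
Next-best assignment: Watson→Lot F, Quispe→Lot A, Lindqvist→Lot C, Huang→Lot E, Kapoor→Lot B = $712.

Maximum total: $720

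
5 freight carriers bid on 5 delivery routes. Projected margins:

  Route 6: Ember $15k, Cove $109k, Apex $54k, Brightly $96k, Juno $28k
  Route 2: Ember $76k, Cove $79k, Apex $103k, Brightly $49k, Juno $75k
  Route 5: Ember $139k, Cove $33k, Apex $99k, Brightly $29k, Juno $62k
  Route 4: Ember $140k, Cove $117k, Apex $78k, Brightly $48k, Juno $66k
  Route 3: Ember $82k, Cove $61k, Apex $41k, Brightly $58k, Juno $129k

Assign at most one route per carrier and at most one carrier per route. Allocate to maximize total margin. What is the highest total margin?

This is the linear assignment problem.
Optimal: Ember→Route 5 ($139k), Cove→Route 4 ($117k), Apex→Route 2 ($103k), Brightly→Route 6 ($96k), Juno→Route 3 ($129k) — total 139+117+103+96+129 = $584k.
Next-best assignment: Ember→Route 4, Cove→Route 2, Apex→Route 5, Brightly→Route 6, Juno→Route 3 = $543k.

Max total: $584k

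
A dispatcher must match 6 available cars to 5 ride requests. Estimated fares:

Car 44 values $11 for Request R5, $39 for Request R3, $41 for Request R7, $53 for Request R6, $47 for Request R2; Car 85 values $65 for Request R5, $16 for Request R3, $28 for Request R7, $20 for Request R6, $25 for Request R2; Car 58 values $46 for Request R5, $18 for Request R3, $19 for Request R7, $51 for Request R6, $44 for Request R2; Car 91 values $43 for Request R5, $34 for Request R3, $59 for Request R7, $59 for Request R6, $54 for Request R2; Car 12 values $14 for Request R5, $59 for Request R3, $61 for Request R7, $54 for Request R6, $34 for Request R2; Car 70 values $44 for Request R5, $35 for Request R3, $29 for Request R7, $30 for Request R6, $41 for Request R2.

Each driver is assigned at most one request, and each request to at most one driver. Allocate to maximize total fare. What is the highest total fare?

Treat this as an assignment problem: match each driver to one request.
Optimal: Car 85→Request R5 ($65), Car 12→Request R3 ($59), Car 91→Request R7 ($59), Car 58→Request R6 ($51), Car 44→Request R2 ($47) — total 65+59+59+51+47 = $281.
Column-greedy (each request in turn goes to its best remaining driver) gives $280, worse by 1.
Swapping Car 44↔Car 85 (Car 44→Request R5 $11, Car 85→Request R2 $25) loses 76.
Checked against all permutations: $281 is optimal.

Maximum total: $281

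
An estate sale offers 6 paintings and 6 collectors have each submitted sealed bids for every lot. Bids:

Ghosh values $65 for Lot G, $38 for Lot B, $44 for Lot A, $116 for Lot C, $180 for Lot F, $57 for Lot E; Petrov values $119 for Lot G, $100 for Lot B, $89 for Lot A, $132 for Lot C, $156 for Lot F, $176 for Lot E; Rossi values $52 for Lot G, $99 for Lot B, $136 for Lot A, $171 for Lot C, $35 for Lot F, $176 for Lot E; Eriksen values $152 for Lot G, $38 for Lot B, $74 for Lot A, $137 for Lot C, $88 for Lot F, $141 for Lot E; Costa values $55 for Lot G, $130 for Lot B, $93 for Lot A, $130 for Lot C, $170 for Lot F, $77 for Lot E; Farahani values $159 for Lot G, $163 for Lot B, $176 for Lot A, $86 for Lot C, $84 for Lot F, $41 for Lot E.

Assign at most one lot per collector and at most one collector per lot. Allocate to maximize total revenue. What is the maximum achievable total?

Max total: $985

This is a one-to-one assignment (maximum-weight bipartite matching).
Optimal: Ghosh→Lot F ($180), Petrov→Lot E ($176), Rossi→Lot C ($171), Eriksen→Lot G ($152), Costa→Lot B ($130), Farahani→Lot A ($176) — total 180+176+171+152+130+176 = $985.
Column-greedy (each lot in turn goes to its best remaining collector) gives $918, worse by 67.
Every other assignment is strictly worse.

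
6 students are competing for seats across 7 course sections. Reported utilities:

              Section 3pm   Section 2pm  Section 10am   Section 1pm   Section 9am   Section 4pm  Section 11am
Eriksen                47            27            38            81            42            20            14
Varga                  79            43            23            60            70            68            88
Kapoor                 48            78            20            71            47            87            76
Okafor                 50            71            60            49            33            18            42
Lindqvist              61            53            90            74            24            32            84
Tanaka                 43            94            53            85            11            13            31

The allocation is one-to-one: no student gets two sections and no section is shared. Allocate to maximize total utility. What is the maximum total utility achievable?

Maximum total: 490 points

This is the linear assignment problem.
Optimal: Eriksen→Section 1pm (81 points), Varga→Section 11am (88 points), Kapoor→Section 4pm (87 points), Okafor→Section 3pm (50 points), Lindqvist→Section 10am (90 points), Tanaka→Section 2pm (94 points) — total 81+88+87+50+90+94 = 490 points.
Row-greedy (each student in turn takes its best remaining section) gives 460 points, worse by 30.
Every other assignment is strictly worse.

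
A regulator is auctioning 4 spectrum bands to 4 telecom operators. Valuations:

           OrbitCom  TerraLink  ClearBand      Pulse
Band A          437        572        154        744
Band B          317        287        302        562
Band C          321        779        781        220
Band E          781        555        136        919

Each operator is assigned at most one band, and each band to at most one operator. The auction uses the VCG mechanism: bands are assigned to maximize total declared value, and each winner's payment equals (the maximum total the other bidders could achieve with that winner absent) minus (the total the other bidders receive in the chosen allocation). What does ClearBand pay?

ClearBand pays $389M.

Efficient allocation: OrbitCom→Band E ($781M), TerraLink→Band A ($572M), ClearBand→Band C ($781M), Pulse→Band B ($562M); total welfare W = $2696M.
ClearBand receives Band C at value $781M, so the others get W − 781 = $1915M.
Without ClearBand: best allocation of the remaining 3 bidders over all 4 bands is OrbitCom→Band E ($781M), TerraLink→Band C ($779M), Pulse→Band A ($744M), total $2304M.
VCG payment = (others' best without ClearBand) − (others' welfare with ClearBand) = 2304 − 1915 = $389M.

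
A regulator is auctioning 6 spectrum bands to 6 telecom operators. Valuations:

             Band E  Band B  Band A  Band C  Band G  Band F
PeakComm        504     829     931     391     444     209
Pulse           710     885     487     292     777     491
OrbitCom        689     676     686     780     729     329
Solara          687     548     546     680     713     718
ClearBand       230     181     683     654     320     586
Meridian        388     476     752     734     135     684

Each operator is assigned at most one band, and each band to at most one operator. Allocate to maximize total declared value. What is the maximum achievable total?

Optimal: PeakComm→Band A ($931M), Pulse→Band B ($885M), OrbitCom→Band G ($729M), Solara→Band E ($687M), ClearBand→Band C ($654M), Meridian→Band F ($684M) — total 931+885+729+687+654+684 = $4570M.
Max-entry greedy (repeatedly take the single best remaining cell) gives $4022M, worse by 548.
Every other assignment is strictly worse.

Maximum total: $4570M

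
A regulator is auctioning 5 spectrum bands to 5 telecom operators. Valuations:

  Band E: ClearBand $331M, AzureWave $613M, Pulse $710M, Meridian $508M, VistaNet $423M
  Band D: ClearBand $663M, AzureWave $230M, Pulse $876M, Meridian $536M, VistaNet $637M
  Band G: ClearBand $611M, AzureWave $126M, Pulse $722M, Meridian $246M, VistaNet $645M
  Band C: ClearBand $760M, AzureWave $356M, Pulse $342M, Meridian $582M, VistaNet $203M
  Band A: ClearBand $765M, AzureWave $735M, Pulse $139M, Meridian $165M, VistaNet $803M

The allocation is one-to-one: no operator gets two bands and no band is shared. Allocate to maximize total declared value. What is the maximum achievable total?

Optimal: ClearBand→Band C ($760M), AzureWave→Band A ($735M), Pulse→Band D ($876M), Meridian→Band E ($508M), VistaNet→Band G ($645M) — total 760+735+876+508+645 = $3524M.
Column-greedy (each band in turn goes to its best remaining operator) gives $3335M, worse by 189.
Swapping Meridian↔ClearBand (Meridian→Band C $582M, ClearBand→Band E $331M) loses 355.

Max total: $3524M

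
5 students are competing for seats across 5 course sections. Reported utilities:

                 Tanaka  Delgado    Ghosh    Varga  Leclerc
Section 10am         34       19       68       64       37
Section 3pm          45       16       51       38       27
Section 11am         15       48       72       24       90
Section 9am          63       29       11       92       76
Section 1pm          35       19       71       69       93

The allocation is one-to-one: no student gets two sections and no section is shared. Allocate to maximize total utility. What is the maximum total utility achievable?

Max total: 346 points

Optimal: Tanaka→Section 3pm (45 points), Delgado→Section 11am (48 points), Ghosh→Section 10am (68 points), Varga→Section 9am (92 points), Leclerc→Section 1pm (93 points) — total 45+48+68+92+93 = 346 points.
Row-greedy (each student in turn takes its best remaining section) gives 273 points, worse by 73.
Swapping Ghosh↔Tanaka (Ghosh→Section 3pm 51 points, Tanaka→Section 10am 34 points) loses 28.
No other one-to-one assignment exceeds 346 points.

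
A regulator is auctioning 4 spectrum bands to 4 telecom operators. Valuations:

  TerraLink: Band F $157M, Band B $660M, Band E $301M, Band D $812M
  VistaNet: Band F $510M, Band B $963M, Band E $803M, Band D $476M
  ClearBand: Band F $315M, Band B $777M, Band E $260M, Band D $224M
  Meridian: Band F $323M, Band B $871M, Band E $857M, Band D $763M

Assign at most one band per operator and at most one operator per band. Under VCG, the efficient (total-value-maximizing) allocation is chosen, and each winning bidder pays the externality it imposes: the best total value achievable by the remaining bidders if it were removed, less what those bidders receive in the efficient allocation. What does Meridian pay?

Efficient allocation: TerraLink→Band D ($812M), VistaNet→Band F ($510M), ClearBand→Band B ($777M), Meridian→Band E ($857M); total welfare W = $2956M.
Meridian receives Band E at value $857M, so the others get W − 857 = $2099M.
Without Meridian: best allocation of the remaining 3 bidders over all 4 bands is TerraLink→Band D ($812M), VistaNet→Band E ($803M), ClearBand→Band B ($777M), total $2392M.
VCG payment = (others' best without Meridian) − (others' welfare with Meridian) = 2392 − 2099 = $293M.

Meridian pays $293M.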